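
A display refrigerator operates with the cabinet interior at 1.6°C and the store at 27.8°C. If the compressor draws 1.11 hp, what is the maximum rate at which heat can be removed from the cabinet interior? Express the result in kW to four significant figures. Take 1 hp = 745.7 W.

In absolute terms T_C = 274.75 K and T_H = 300.95 K, so ΔT = 26.20 K.
COP_Carnot = T_C/ΔT = 274.75/26.20 = 10.49.
Q̇_max = COP_Carnot × Ẇ = 10.49 × 1.110 hp = 11.64 hp = 8.680 kW.

8.680 kW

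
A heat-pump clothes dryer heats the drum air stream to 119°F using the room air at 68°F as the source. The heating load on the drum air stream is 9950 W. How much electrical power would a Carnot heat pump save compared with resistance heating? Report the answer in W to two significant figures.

In absolute terms T_C = 293.15 K and T_H = 321.48 K, so ΔT = 28.33 K.
COP_Carnot = T_H/ΔT = 321.48/28.33 = 11.35.
Resistance heating needs Ẇ_res = Q̇_H = 9950 W; the reversible heat pump needs only Ẇ_hp = Q̇_H/COP = 876.9 W.
Saving = 9950 − 876.9 = 9073 W.

9100 W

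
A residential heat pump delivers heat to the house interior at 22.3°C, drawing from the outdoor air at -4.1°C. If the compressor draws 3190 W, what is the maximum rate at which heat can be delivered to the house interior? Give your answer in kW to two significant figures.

36 kW

In absolute terms T_C = 269.05 K and T_H = 295.45 K, so ΔT = 26.40 K.
COP_Carnot = T_H/ΔT = 295.45/26.40 = 11.19.
Q̇_max = COP_Carnot × Ẇ = 11.19 × 3190 W = 35700 W = 35.70 kW.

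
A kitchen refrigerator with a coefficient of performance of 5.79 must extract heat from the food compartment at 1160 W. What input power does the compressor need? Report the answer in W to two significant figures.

Ẇ = Q̇_C/COP = 1160/5.79 = 200.3 W.

200 W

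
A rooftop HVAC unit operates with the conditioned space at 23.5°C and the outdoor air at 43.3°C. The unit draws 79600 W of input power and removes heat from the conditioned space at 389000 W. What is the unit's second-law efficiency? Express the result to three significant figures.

0.326

COP_actual = Q̇_C/Ẇ = 389000/79600 = 4.887.
In absolute terms T_C = 296.65 K and T_H = 316.45 K, so ΔT = 19.80 K.
COP_Carnot = T_C/ΔT = 296.65/19.80 = 14.98.
η_II = COP_actual/COP_Carnot = 4.887/14.98 = 0.3262.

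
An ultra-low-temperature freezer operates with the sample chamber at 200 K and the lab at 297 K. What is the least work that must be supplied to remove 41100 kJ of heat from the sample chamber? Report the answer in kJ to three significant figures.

19900 kJ

The reservoir spacing is ΔT = 297 − 200 = 97.00 K.
The reversible limit is COP_R = T_C/ΔT = 2.062, so W_min = Q_C/COP = Q_C·ΔT/T_C.
W_min = 41100 × 97.00/200.00 = 19930 kJ.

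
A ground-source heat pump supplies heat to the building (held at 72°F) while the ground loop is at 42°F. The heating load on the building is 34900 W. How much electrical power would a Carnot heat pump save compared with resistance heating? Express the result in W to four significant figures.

In absolute terms T_C = 278.71 K and T_H = 295.37 K, so ΔT = 16.67 K.
COP_Carnot = T_H/ΔT = 295.37/16.67 = 17.72.
Resistance heating needs Ẇ_res = Q̇_H = 34900 W; the reversible heat pump needs only Ẇ_hp = Q̇_H/COP = 1969 W.
Saving = 34900 − 1969 = 32930 W.

32930 W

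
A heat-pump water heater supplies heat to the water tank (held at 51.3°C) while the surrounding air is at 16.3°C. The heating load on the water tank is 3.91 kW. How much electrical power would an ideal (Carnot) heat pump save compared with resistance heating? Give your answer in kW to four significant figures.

In absolute terms T_C = 289.45 K and T_H = 324.45 K, so ΔT = 35.00 K.
COP_Carnot = T_H/ΔT = 324.45/35.00 = 9.270.
Resistance heating needs Ẇ_res = Q̇_H = 3.910 kW; the reversible heat pump needs only Ẇ_hp = Q̇_H/COP = 0.4218 kW.
Saving = 3.910 − 0.4218 = 3.488 kW.

3.488 kW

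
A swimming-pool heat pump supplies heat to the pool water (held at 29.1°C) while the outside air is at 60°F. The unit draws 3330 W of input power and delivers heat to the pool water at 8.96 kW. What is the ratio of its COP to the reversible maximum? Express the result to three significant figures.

Converting, Q̇_H = 8.960 kW = 8960 W, so COP_actual = Q̇_H/Ẇ = 8960/3330 = 2.691.
In absolute terms T_C = 288.71 K and T_H = 302.25 K, so ΔT = 13.54 K.
COP_Carnot = T_H/ΔT = 302.25/13.54 = 22.32.
η_II = COP_actual/COP_Carnot = 2.691/22.32 = 0.1206.

0.121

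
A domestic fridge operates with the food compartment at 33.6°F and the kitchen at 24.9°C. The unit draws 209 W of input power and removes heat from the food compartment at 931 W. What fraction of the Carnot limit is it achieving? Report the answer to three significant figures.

0.390

COP_actual = Q̇_C/Ẇ = 931.0/209.0 = 4.455.
In absolute terms T_C = 274.04 K and T_H = 298.05 K, so ΔT = 24.01 K.
COP_Carnot = T_C/ΔT = 274.04/24.01 = 11.41.
η_II = COP_actual/COP_Carnot = 4.455/11.41 = 0.3903.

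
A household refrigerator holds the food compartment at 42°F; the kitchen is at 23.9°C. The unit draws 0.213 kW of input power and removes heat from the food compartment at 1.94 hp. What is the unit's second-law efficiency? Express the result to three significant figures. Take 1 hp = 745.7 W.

0.447

Converting, Q̇_C = 1.940 hp = 1.447 kW, so COP_actual = Q̇_C/Ẇ = 1.447/0.2130 = 6.792.
In absolute terms T_C = 278.71 K and T_H = 297.05 K, so ΔT = 18.34 K.
COP_Carnot = T_C/ΔT = 278.71/18.34 = 15.19.
η_II = COP_actual/COP_Carnot = 6.792/15.19 = 0.4470.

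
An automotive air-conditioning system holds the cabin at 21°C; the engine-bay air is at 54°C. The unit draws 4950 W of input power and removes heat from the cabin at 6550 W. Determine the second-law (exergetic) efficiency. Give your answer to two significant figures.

COP_actual = Q̇_C/Ẇ = 6550/4950 = 1.323.
In absolute terms T_C = 294.15 K and T_H = 327.15 K, so ΔT = 33.00 K.
COP_Carnot = T_C/ΔT = 294.15/33.00 = 8.914.
η_II = COP_actual/COP_Carnot = 1.323/8.914 = 0.1485.

0.15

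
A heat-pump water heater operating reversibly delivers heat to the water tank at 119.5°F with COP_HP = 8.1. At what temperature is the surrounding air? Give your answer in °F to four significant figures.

COP_HP = T_H/(T_H − T_C) gives T_H − T_C = T_H/COP.
With T_H = 321.76 K, T_C = 321.76 × (1 − 1/8.1) = 282.04 K.
Converting, 282.04 K = 48.00°F.

48.00 °F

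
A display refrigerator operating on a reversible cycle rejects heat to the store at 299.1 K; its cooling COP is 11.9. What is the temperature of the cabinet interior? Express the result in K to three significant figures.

276 K

For a Carnot refrigerator COP_R = T_C/(T_H − T_C), so T_C = COP·T_H/(1 + COP).
With T_H = 299.10 K, T_C = 11.9 × 299.10/12.90 = 275.91 K.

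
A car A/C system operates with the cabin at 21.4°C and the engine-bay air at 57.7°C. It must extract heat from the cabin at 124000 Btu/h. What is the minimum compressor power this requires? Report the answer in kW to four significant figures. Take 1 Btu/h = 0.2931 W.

In absolute terms T_C = 294.55 K and T_H = 330.85 K, so ΔT = 36.30 K.
COP_Carnot = T_C/ΔT = 294.55/36.30 = 8.114.
Ẇ_min = Q̇/COP_Carnot = 124000/8.114 = 15280 Btu/h = 4.479 kW.

4.479 kW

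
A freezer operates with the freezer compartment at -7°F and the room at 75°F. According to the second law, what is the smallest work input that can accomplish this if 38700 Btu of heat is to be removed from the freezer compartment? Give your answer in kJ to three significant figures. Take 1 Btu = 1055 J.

In absolute terms T_C = 251.48 K and T_H = 297.04 K, so ΔT = 45.56 K.
The reversible limit is COP_R = T_C/ΔT = 5.520, so W_min = Q_C/COP = Q_C·ΔT/T_C.
W_min = 38700 × 45.56/251.48 = 7010 Btu = 7396 kJ.

7400 kJ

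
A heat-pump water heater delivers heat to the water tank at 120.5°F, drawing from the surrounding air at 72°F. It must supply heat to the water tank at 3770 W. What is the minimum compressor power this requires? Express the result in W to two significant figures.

In absolute terms T_C = 295.37 K and T_H = 322.32 K, so ΔT = 26.94 K.
COP_Carnot = T_H/ΔT = 322.32/26.94 = 11.96.
Ẇ_min = Q̇/COP_Carnot = 3770/11.96 = 315.2 W.

320 W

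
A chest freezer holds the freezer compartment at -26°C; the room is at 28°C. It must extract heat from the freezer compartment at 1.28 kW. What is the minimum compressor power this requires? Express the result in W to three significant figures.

280 W

In absolute terms T_C = 247.15 K and T_H = 301.15 K, so ΔT = 54.00 K.
COP_Carnot = T_C/ΔT = 247.15/54.00 = 4.577.
Ẇ_min = Q̇/COP_Carnot = 1.280/4.577 = 0.2797 kW = 279.7 W.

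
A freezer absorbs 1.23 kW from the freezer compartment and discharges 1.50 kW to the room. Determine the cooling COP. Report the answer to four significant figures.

4.556

The first law gives Q̇_H = Q̇_C + Ẇ, so the three rates are Q̇_C = 1.230, Q̇_H = 1.500, Ẇ = 0.2700 kW.
COP_R = Q̇_C/Ẇ = 1.230/0.2700 = 4.556.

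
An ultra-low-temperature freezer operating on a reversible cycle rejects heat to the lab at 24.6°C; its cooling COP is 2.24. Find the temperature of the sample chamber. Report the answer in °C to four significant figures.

-67.30 °C

For a Carnot refrigerator COP_R = T_C/(T_H − T_C), so T_C = COP·T_H/(1 + COP).
With T_H = 297.75 K, T_C = 2.24 × 297.75/3.240 = 205.85 K.
Converting, 205.85 K = -67.30°C.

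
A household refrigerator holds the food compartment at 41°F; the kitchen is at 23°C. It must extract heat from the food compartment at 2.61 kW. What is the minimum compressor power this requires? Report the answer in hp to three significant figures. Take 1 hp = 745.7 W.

In absolute terms T_C = 278.15 K and T_H = 296.15 K, so ΔT = 18.00 K.
COP_Carnot = T_C/ΔT = 278.15/18.00 = 15.45.
Ẇ_min = Q̇/COP_Carnot = 2.610/15.45 = 0.1689 kW = 0.2265 hp.

0.227 hp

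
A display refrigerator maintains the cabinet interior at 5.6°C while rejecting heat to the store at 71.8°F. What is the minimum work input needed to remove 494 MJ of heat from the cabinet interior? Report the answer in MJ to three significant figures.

In absolute terms T_C = 278.75 K and T_H = 295.26 K, so ΔT = 16.51 K.
The reversible limit is COP_R = T_C/ΔT = 16.88, so W_min = Q_C/COP = Q_C·ΔT/T_C.
W_min = 494.0 × 16.51/278.75 = 29.26 MJ.

29.3 MJ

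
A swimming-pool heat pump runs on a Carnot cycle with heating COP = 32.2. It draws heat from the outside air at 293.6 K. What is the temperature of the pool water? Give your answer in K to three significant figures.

303 K

COP_HP = T_H/(T_H − T_C) rearranges to T_H = COP·T_C/(COP − 1).
With T_C = 293.60 K, T_H = 32.2 × 293.60/31.20 = 303.01 K.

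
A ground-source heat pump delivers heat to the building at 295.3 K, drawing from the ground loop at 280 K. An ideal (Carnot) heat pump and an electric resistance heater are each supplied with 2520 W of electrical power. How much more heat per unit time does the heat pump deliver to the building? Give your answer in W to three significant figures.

46100 W

The reservoir spacing is ΔT = 295.3 − 280 = 15.30 K.
COP_Carnot = T_H/ΔT = 295.30/15.30 = 19.30.
The heat pump delivers Q̇_H = COP × Ẇ = 48640 W; the resistance heater delivers Ẇ = 2520 W.
Extra = (COP − 1)·Ẇ = 46120 W.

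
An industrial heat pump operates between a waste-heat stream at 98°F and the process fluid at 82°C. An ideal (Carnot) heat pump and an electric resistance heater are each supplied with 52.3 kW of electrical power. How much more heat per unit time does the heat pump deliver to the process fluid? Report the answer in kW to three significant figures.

In absolute terms T_C = 309.82 K and T_H = 355.15 K, so ΔT = 45.33 K.
COP_Carnot = T_H/ΔT = 355.15/45.33 = 7.834.
The heat pump delivers Q̇_H = COP × Ẇ = 409.7 kW; the resistance heater delivers Ẇ = 52.30 kW.
Extra = (COP − 1)·Ẇ = 357.4 kW.

357 kW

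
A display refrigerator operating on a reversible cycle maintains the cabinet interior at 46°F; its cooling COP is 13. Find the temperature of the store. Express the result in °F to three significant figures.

COP_R = T_C/(T_H − T_C) gives T_H − T_C = T_C/COP.
With T_C = 280.93 K, T_H = 280.93 × (1 + 1/13) = 302.54 K.
Converting, 302.54 K = 84.90°F.

84.9 °F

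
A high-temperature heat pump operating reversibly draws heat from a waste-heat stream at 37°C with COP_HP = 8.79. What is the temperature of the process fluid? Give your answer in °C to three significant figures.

COP_HP = T_H/(T_H − T_C) rearranges to T_H = COP·T_C/(COP − 1).
With T_C = 310.15 K, T_H = 8.79 × 310.15/7.790 = 349.96 K.
Converting, 349.96 K = 76.81°C.

76.8 °C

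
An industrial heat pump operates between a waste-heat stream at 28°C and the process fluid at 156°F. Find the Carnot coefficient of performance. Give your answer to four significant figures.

8.365

In absolute terms T_C = 301.15 K and T_H = 342.04 K, so ΔT = 40.89 K.
For a reversible cycle, COP_Carnot = T_H/ΔT = 342.04/40.89 = 8.365.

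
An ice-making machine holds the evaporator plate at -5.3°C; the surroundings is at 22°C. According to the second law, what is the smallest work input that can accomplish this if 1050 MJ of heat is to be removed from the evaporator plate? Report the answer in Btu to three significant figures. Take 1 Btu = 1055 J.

In absolute terms T_C = 267.85 K and T_H = 295.15 K, so ΔT = 27.30 K.
The reversible limit is COP_R = T_C/ΔT = 9.811, so W_min = Q_C/COP = Q_C·ΔT/T_C.
W_min = 1050 × 27.30/267.85 = 107.0 MJ = 101400 Btu.

101000 Btu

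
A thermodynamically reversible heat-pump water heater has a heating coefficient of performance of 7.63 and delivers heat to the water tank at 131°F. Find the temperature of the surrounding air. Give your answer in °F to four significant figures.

53.59 °F

COP_HP = T_H/(T_H − T_C) gives T_H − T_C = T_H/COP.
With T_H = 328.15 K, T_C = 328.15 × (1 − 1/7.63) = 285.14 K.
Converting, 285.14 K = 53.59°F.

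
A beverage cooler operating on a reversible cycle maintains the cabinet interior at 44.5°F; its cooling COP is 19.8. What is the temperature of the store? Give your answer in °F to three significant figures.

70.0 °F

COP_R = T_C/(T_H − T_C) gives T_H − T_C = T_C/COP.
With T_C = 280.09 K, T_H = 280.09 × (1 + 1/19.8) = 294.24 K.
Converting, 294.24 K = 69.96°F.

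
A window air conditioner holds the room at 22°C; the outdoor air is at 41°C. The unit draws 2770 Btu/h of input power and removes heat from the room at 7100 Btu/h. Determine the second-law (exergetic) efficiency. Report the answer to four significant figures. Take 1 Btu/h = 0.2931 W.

0.1650

COP_actual = Q̇_C/Ẇ = 7100/2770 = 2.563.
In absolute terms T_C = 295.15 K and T_H = 314.15 K, so ΔT = 19.00 K.
COP_Carnot = T_C/ΔT = 295.15/19.00 = 15.53.
η_II = COP_actual/COP_Carnot = 2.563/15.53 = 0.1650.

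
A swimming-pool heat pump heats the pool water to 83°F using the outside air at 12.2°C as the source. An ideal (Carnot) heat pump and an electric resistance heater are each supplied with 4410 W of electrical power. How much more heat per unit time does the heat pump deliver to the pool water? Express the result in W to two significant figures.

78000 W

In absolute terms T_C = 285.35 K and T_H = 301.48 K, so ΔT = 16.13 K.
COP_Carnot = T_H/ΔT = 301.48/16.13 = 18.69.
The heat pump delivers Q̇_H = COP × Ẇ = 82410 W; the resistance heater delivers Ẇ = 4410 W.
Extra = (COP − 1)·Ẇ = 78000 W.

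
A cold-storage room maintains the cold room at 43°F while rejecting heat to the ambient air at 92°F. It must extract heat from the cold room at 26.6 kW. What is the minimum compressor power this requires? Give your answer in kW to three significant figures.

2.59 kW

In absolute terms T_C = 279.26 K and T_H = 306.48 K, so ΔT = 27.22 K.
COP_Carnot = T_C/ΔT = 279.26/27.22 = 10.26.
Ẇ_min = Q̇/COP_Carnot = 26.60/10.26 = 2.593 kW.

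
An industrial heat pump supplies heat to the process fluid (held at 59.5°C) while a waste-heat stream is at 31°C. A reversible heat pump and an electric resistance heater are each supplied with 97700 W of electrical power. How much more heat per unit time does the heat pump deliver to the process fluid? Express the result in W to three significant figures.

1040000 W

In absolute terms T_C = 304.15 K and T_H = 332.65 K, so ΔT = 28.50 K.
COP_Carnot = T_H/ΔT = 332.65/28.50 = 11.67.
The heat pump delivers Q̇_H = COP × Ẇ = 1140000 W; the resistance heater delivers Ẇ = 97700 W.
Extra = (COP − 1)·Ẇ = 1043000 W.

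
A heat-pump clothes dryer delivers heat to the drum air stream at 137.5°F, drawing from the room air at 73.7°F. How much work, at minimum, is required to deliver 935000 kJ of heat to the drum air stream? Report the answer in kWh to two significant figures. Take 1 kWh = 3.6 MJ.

In absolute terms T_C = 296.32 K and T_H = 331.76 K, so ΔT = 35.44 K.
The reversible limit is COP_HP = T_H/ΔT = 9.360, so W_min = Q_H/COP = Q_H·ΔT/T_H.
W_min = 935000 × 35.44/331.76 = 99890 kJ = 27.75 kWh.

28 kWh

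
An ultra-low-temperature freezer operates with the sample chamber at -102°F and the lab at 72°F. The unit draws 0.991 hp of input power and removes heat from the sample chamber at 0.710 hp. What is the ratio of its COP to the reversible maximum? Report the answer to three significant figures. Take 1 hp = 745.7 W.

COP_actual = Q̇_C/Ẇ = 0.7100/0.9910 = 0.7164.
In absolute terms T_C = 198.71 K and T_H = 295.37 K, so ΔT = 96.67 K.
COP_Carnot = T_C/ΔT = 198.71/96.67 = 2.056.
η_II = COP_actual/COP_Carnot = 0.7164/2.056 = 0.3485.

0.349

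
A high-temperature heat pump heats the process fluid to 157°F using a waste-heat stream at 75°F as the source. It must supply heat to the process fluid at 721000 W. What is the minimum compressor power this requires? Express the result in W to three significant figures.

95900 W

In absolute terms T_C = 297.04 K and T_H = 342.59 K, so ΔT = 45.56 K.
COP_Carnot = T_H/ΔT = 342.59/45.56 = 7.520.
Ẇ_min = Q̇/COP_Carnot = 721000/7.520 = 95870 W.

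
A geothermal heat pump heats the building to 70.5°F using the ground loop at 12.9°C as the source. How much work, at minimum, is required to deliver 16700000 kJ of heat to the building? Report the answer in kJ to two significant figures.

In absolute terms T_C = 286.05 K and T_H = 294.54 K, so ΔT = 8.489 K.
The reversible limit is COP_HP = T_H/ΔT = 34.70, so W_min = Q_H/COP = Q_H·ΔT/T_H.
W_min = 16700000 × 8.489/294.54 = 481300 kJ.

480000 kJ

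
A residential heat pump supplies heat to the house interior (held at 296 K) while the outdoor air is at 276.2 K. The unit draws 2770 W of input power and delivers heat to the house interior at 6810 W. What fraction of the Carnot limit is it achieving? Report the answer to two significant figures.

COP_actual = Q̇_H/Ẇ = 6810/2770 = 2.458.
The reservoir spacing is ΔT = 296 − 276.2 = 19.80 K.
COP_Carnot = T_H/ΔT = 296.00/19.80 = 14.95.
η_II = COP_actual/COP_Carnot = 2.458/14.95 = 0.1645.

0.16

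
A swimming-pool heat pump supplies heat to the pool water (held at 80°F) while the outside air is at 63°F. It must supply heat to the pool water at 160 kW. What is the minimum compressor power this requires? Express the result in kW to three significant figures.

5.04 kW

In absolute terms T_C = 290.37 K and T_H = 299.82 K, so ΔT = 9.444 K.
COP_Carnot = T_H/ΔT = 299.82/9.444 = 31.75.
Ẇ_min = Q̇/COP_Carnot = 160.0/31.75 = 5.040 kW.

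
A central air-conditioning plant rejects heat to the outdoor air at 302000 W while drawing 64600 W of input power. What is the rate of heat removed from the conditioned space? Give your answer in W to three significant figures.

237000 W

For a cyclic device the first law requires Q̇_H = Q̇_C + Ẇ.
Q̇_C = Q̇_H − Ẇ = 237400 W.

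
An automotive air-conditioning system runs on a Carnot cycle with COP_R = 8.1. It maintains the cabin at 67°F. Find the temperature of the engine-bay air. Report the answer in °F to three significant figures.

132 °F

COP_R = T_C/(T_H − T_C) gives T_H − T_C = T_C/COP.
With T_C = 292.59 K, T_H = 292.59 × (1 + 1/8.1) = 328.72 K.
Converting, 328.72 K = 132.02°F.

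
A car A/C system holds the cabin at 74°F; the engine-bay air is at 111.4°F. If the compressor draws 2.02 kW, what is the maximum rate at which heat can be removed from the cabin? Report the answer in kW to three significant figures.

28.8 kW

In absolute terms T_C = 296.48 K and T_H = 317.26 K, so ΔT = 20.78 K.
COP_Carnot = T_C/ΔT = 296.48/20.78 = 14.27.
Q̇_max = COP_Carnot × Ẇ = 14.27 × 2.020 kW = 28.82 kW.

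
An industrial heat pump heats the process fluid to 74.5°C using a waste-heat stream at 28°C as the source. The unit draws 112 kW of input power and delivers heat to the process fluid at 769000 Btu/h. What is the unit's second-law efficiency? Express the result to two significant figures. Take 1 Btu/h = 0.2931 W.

0.27

Converting, Q̇_H = 769000 Btu/h = 225.4 kW, so COP_actual = Q̇_H/Ẇ = 225.4/112.0 = 2.012.
In absolute terms T_C = 301.15 K and T_H = 347.65 K, so ΔT = 46.50 K.
COP_Carnot = T_H/ΔT = 347.65/46.50 = 7.476.
η_II = COP_actual/COP_Carnot = 2.012/7.476 = 0.2692.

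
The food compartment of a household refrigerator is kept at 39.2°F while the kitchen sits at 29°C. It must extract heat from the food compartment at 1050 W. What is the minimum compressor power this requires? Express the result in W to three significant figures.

94.7 W

In absolute terms T_C = 277.15 K and T_H = 302.15 K, so ΔT = 25.00 K.
COP_Carnot = T_C/ΔT = 277.15/25.00 = 11.09.
Ẇ_min = Q̇/COP_Carnot = 1050/11.09 = 94.71 W.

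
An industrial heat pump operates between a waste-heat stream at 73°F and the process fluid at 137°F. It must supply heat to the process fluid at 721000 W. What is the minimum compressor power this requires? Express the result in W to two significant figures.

77000 W

In absolute terms T_C = 295.93 K and T_H = 331.48 K, so ΔT = 35.56 K.
COP_Carnot = T_H/ΔT = 331.48/35.56 = 9.323.
Ẇ_min = Q̇/COP_Carnot = 721000/9.323 = 77340 W.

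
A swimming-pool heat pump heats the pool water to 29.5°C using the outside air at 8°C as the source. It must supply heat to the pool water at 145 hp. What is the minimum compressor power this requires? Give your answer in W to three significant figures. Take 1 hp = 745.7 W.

7680 W

In absolute terms T_C = 281.15 K and T_H = 302.65 K, so ΔT = 21.50 K.
COP_Carnot = T_H/ΔT = 302.65/21.50 = 14.08.
Ẇ_min = Q̇/COP_Carnot = 145.0/14.08 = 10.30 hp = 7681 W.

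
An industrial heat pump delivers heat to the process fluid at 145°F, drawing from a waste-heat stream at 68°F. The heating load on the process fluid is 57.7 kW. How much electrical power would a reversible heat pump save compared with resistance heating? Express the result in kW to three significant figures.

In absolute terms T_C = 293.15 K and T_H = 335.93 K, so ΔT = 42.78 K.
COP_Carnot = T_H/ΔT = 335.93/42.78 = 7.853.
Resistance heating needs Ẇ_res = Q̇_H = 57.70 kW; the reversible heat pump needs only Ẇ_hp = Q̇_H/COP = 7.348 kW.
Saving = 57.70 − 7.348 = 50.35 kW.

50.4 kW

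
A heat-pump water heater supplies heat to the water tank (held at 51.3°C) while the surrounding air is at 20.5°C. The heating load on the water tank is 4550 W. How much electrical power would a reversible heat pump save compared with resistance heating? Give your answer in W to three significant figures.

In absolute terms T_C = 293.65 K and T_H = 324.45 K, so ΔT = 30.80 K.
COP_Carnot = T_H/ΔT = 324.45/30.80 = 10.53.
Resistance heating needs Ẇ_res = Q̇_H = 4550 W; the reversible heat pump needs only Ẇ_hp = Q̇_H/COP = 431.9 W.
Saving = 4550 − 431.9 = 4118 W.

4120 W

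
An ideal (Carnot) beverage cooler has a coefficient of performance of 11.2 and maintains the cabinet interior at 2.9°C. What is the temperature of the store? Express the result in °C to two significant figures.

COP_R = T_C/(T_H − T_C) gives T_H − T_C = T_C/COP.
With T_C = 276.05 K, T_H = 276.05 × (1 + 1/11.2) = 300.70 K.
Converting, 300.70 K = 27.55°C.

28 °C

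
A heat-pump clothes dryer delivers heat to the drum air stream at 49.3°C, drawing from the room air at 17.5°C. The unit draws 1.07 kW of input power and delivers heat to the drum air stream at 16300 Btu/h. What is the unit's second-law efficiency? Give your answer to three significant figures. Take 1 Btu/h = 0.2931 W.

Converting, Q̇_H = 16300 Btu/h = 4.778 kW, so COP_actual = Q̇_H/Ẇ = 4.778/1.070 = 4.465.
In absolute terms T_C = 290.65 K and T_H = 322.45 K, so ΔT = 31.80 K.
COP_Carnot = T_H/ΔT = 322.45/31.80 = 10.14.
η_II = COP_actual/COP_Carnot = 4.465/10.14 = 0.4403.

0.440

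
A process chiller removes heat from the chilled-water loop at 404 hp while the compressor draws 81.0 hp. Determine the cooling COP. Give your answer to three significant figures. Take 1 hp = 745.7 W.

The first law gives Q̇_H = Q̇_C + Ẇ, so the three rates are Q̇_C = 404.0, Q̇_H = 485.0, Ẇ = 81.00 hp.
COP_R = Q̇_C/Ẇ = 404.0/81.00 = 4.988.

4.99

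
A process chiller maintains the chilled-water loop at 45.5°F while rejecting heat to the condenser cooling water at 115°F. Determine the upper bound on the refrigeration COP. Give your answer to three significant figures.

7.27

In absolute terms T_C = 280.65 K and T_H = 319.26 K, so ΔT = 38.61 K.
For a reversible cycle, COP_Carnot = T_C/ΔT = 280.65/38.61 = 7.269.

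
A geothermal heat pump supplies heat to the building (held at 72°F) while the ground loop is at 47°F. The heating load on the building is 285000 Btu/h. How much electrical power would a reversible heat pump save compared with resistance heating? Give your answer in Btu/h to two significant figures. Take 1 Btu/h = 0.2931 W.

In absolute terms T_C = 281.48 K and T_H = 295.37 K, so ΔT = 13.89 K.
COP_Carnot = T_H/ΔT = 295.37/13.89 = 21.27.
Resistance heating needs Ẇ_res = Q̇_H = 285000 Btu/h; the reversible heat pump needs only Ẇ_hp = Q̇_H/COP = 13400 Btu/h.
Saving = 285000 − 13400 = 271600 Btu/h.

270000 Btu/h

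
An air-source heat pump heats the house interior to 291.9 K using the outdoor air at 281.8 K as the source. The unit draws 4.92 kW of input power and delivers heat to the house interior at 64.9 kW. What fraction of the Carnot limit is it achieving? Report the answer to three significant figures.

COP_actual = Q̇_H/Ẇ = 64.90/4.920 = 13.19.
The reservoir spacing is ΔT = 291.9 − 281.8 = 10.10 K.
COP_Carnot = T_H/ΔT = 291.90/10.10 = 28.90.
η_II = COP_actual/COP_Carnot = 13.19/28.90 = 0.4564.

0.456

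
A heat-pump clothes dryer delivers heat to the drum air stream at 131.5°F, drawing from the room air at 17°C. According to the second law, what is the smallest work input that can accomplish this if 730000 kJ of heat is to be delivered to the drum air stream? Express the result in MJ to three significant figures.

85.1 MJ

In absolute terms T_C = 290.15 K and T_H = 328.43 K, so ΔT = 38.28 K.
The reversible limit is COP_HP = T_H/ΔT = 8.580, so W_min = Q_H/COP = Q_H·ΔT/T_H.
W_min = 730000 × 38.28/328.43 = 85080 kJ = 85.08 MJ.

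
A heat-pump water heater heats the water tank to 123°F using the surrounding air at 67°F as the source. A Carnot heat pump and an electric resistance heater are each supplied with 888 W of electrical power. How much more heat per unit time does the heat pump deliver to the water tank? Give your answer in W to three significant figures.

8350 W

In absolute terms T_C = 292.59 K and T_H = 323.71 K, so ΔT = 31.11 K.
COP_Carnot = T_H/ΔT = 323.71/31.11 = 10.40.
The heat pump delivers Q̇_H = COP × Ẇ = 9239 W; the resistance heater delivers Ẇ = 888.0 W.
Extra = (COP − 1)·Ẇ = 8351 W.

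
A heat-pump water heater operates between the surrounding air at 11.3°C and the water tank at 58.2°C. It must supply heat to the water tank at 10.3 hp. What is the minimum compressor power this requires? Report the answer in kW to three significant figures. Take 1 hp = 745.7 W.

In absolute terms T_C = 284.45 K and T_H = 331.35 K, so ΔT = 46.90 K.
COP_Carnot = T_H/ΔT = 331.35/46.90 = 7.065.
Ẇ_min = Q̇/COP_Carnot = 10.30/7.065 = 1.458 hp = 1.087 kW.

1.09 kW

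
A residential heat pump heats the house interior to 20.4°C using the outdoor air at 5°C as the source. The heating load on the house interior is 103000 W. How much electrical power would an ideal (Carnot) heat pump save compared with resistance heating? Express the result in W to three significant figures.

In absolute terms T_C = 278.15 K and T_H = 293.55 K, so ΔT = 15.40 K.
COP_Carnot = T_H/ΔT = 293.55/15.40 = 19.06.
Resistance heating needs Ẇ_res = Q̇_H = 103000 W; the reversible heat pump needs only Ẇ_hp = Q̇_H/COP = 5404 W.
Saving = 103000 − 5404 = 97600 W.

97600 W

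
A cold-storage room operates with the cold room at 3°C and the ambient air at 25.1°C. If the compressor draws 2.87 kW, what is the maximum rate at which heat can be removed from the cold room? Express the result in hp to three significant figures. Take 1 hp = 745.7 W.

In absolute terms T_C = 276.15 K and T_H = 298.25 K, so ΔT = 22.10 K.
COP_Carnot = T_C/ΔT = 276.15/22.10 = 12.50.
Q̇_max = COP_Carnot × Ẇ = 12.50 × 2.870 kW = 35.86 kW = 48.09 hp.

48.1 hp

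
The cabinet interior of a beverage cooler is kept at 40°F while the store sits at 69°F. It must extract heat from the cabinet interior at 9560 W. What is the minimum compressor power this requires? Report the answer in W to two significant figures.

In absolute terms T_C = 277.59 K and T_H = 293.71 K, so ΔT = 16.11 K.
COP_Carnot = T_C/ΔT = 277.59/16.11 = 17.23.
Ẇ_min = Q̇/COP_Carnot = 9560/17.23 = 554.8 W.

550 W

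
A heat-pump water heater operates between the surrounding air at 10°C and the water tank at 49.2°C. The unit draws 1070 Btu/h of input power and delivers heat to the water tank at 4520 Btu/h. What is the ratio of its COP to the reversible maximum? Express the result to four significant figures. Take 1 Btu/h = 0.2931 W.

COP_actual = Q̇_H/Ẇ = 4520/1070 = 4.224.
In absolute terms T_C = 283.15 K and T_H = 322.35 K, so ΔT = 39.20 K.
COP_Carnot = T_H/ΔT = 322.35/39.20 = 8.223.
η_II = COP_actual/COP_Carnot = 4.224/8.223 = 0.5137.

0.5137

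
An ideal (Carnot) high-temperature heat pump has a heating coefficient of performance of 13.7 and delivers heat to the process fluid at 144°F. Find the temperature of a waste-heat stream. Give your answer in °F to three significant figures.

99.9 °F

COP_HP = T_H/(T_H − T_C) gives T_H − T_C = T_H/COP.
With T_H = 335.37 K, T_C = 335.37 × (1 − 1/13.7) = 310.89 K.
Converting, 310.89 K = 99.94°F.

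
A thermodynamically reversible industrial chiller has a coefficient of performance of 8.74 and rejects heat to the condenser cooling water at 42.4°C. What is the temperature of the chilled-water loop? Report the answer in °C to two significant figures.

10 °C

For a Carnot refrigerator COP_R = T_C/(T_H − T_C), so T_C = COP·T_H/(1 + COP).
With T_H = 315.55 K, T_C = 8.74 × 315.55/9.740 = 283.15 K.
Converting, 283.15 K = 10.00°C.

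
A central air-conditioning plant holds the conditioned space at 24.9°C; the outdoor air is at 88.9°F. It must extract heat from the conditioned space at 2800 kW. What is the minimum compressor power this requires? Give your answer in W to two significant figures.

63000 W

In absolute terms T_C = 298.05 K and T_H = 304.76 K, so ΔT = 6.711 K.
COP_Carnot = T_C/ΔT = 298.05/6.711 = 44.41.
Ẇ_min = Q̇/COP_Carnot = 2800/44.41 = 63.05 kW = 63050 W.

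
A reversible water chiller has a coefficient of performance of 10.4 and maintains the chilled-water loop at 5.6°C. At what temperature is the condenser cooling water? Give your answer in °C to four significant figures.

COP_R = T_C/(T_H − T_C) gives T_H − T_C = T_C/COP.
With T_C = 278.75 K, T_H = 278.75 × (1 + 1/10.4) = 305.55 K.
Converting, 305.55 K = 32.40°C.

32.40 °C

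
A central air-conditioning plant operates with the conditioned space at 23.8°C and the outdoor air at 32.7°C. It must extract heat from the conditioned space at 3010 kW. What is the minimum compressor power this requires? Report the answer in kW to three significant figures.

In absolute terms T_C = 296.95 K and T_H = 305.85 K, so ΔT = 8.900 K.
COP_Carnot = T_C/ΔT = 296.95/8.900 = 33.37.
Ẇ_min = Q̇/COP_Carnot = 3010/33.37 = 90.21 kW.

90.2 kW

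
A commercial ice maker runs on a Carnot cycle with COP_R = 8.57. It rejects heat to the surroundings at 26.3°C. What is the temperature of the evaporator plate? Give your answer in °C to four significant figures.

-4.990 °C

For a Carnot refrigerator COP_R = T_C/(T_H − T_C), so T_C = COP·T_H/(1 + COP).
With T_H = 299.45 K, T_C = 8.57 × 299.45/9.570 = 268.16 K.
Converting, 268.16 K = -4.99°C.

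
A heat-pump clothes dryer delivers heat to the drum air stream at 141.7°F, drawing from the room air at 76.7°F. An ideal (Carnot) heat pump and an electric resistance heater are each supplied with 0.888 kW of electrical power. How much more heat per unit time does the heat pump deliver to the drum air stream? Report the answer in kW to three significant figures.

In absolute terms T_C = 297.98 K and T_H = 334.09 K, so ΔT = 36.11 K.
COP_Carnot = T_H/ΔT = 334.09/36.11 = 9.252.
The heat pump delivers Q̇_H = COP × Ẇ = 8.216 kW; the resistance heater delivers Ẇ = 0.8880 kW.
Extra = (COP − 1)·Ẇ = 7.328 kW.

7.33 kW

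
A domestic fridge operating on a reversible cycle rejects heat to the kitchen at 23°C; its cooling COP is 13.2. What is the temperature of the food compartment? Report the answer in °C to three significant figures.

For a Carnot refrigerator COP_R = T_C/(T_H − T_C), so T_C = COP·T_H/(1 + COP).
With T_H = 296.15 K, T_C = 13.2 × 296.15/14.20 = 275.29 K.
Converting, 275.29 K = 2.14°C.

2.14 °C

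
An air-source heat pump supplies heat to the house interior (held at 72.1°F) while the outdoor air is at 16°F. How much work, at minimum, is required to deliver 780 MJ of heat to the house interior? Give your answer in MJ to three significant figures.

82.3 MJ

In absolute terms T_C = 264.26 K and T_H = 295.43 K, so ΔT = 31.17 K.
The reversible limit is COP_HP = T_H/ΔT = 9.479, so W_min = Q_H/COP = Q_H·ΔT/T_H.
W_min = 780.0 × 31.17/295.43 = 82.29 MJ.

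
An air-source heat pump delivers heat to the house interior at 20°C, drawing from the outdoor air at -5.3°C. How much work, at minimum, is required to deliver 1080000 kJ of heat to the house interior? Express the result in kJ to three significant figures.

In absolute terms T_C = 267.85 K and T_H = 293.15 K, so ΔT = 25.30 K.
The reversible limit is COP_HP = T_H/ΔT = 11.59, so W_min = Q_H/COP = Q_H·ΔT/T_H.
W_min = 1080000 × 25.30/293.15 = 93210 kJ.

93200 kJ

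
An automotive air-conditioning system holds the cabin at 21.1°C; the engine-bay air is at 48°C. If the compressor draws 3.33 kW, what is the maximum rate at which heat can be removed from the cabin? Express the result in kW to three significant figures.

36.4 kW

In absolute terms T_C = 294.25 K and T_H = 321.15 K, so ΔT = 26.90 K.
COP_Carnot = T_C/ΔT = 294.25/26.90 = 10.94.
Q̇_max = COP_Carnot × Ẇ = 10.94 × 3.330 kW = 36.43 kW.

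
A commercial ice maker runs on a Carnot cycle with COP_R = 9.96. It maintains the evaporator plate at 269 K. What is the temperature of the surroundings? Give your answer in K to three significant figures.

COP_R = T_C/(T_H − T_C) gives T_H − T_C = T_C/COP.
With T_C = 269.00 K, T_H = 269.00 × (1 + 1/9.96) = 296.01 K.

296 K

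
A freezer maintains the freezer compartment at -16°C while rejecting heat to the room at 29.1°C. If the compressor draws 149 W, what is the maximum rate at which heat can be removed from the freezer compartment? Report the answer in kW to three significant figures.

In absolute terms T_C = 257.15 K and T_H = 302.25 K, so ΔT = 45.10 K.
COP_Carnot = T_C/ΔT = 257.15/45.10 = 5.702.
Q̇_max = COP_Carnot × Ẇ = 5.702 × 149.0 W = 849.6 W = 0.8496 kW.

0.850 kW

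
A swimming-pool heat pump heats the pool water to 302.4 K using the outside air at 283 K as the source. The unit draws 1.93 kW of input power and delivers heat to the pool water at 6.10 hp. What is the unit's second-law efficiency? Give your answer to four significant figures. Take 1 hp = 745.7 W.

Converting, Q̇_H = 6.100 hp = 4.549 kW, so COP_actual = Q̇_H/Ẇ = 4.549/1.930 = 2.357.
The reservoir spacing is ΔT = 302.4 − 283 = 19.40 K.
COP_Carnot = T_H/ΔT = 302.40/19.40 = 15.59.
η_II = COP_actual/COP_Carnot = 2.357/15.59 = 0.1512.

0.1512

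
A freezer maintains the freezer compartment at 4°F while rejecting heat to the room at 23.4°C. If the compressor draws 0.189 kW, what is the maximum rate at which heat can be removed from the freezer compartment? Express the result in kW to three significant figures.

1.25 kW

In absolute terms T_C = 257.59 K and T_H = 296.55 K, so ΔT = 38.96 K.
COP_Carnot = T_C/ΔT = 257.59/38.96 = 6.613.
Q̇_max = COP_Carnot × Ẇ = 6.613 × 0.1890 kW = 1.250 kW.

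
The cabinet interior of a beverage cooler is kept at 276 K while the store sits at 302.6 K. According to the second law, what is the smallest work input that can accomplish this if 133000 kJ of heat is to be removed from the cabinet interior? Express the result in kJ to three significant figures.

12800 kJ

The reservoir spacing is ΔT = 302.6 − 276 = 26.60 K.
The reversible limit is COP_R = T_C/ΔT = 10.38, so W_min = Q_C/COP = Q_C·ΔT/T_C.
W_min = 133000 × 26.60/276.00 = 12820 kJ.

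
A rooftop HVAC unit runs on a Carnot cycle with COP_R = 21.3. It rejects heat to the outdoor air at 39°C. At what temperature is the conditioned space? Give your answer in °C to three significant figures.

25.0 °C

For a Carnot refrigerator COP_R = T_C/(T_H − T_C), so T_C = COP·T_H/(1 + COP).
With T_H = 312.15 K, T_C = 21.3 × 312.15/22.30 = 298.15 K.
Converting, 298.15 K = 25.00°C.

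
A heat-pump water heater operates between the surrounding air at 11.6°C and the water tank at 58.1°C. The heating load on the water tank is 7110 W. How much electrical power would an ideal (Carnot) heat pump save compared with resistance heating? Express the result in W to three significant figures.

6110 W

In absolute terms T_C = 284.75 K and T_H = 331.25 K, so ΔT = 46.50 K.
COP_Carnot = T_H/ΔT = 331.25/46.50 = 7.124.
Resistance heating needs Ẇ_res = Q̇_H = 7110 W; the reversible heat pump needs only Ẇ_hp = Q̇_H/COP = 998.1 W.
Saving = 7110 − 998.1 = 6112 W.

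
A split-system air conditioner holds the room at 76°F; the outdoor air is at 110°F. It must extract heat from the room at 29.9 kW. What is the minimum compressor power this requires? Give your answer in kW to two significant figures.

1.9 kW

In absolute terms T_C = 297.59 K and T_H = 316.48 K, so ΔT = 18.89 K.
COP_Carnot = T_C/ΔT = 297.59/18.89 = 15.76.
Ẇ_min = Q̇/COP_Carnot = 29.90/15.76 = 1.898 kW.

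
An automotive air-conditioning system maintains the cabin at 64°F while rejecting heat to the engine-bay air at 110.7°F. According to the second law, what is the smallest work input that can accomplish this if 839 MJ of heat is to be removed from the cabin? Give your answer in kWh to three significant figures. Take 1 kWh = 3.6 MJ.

In absolute terms T_C = 290.93 K and T_H = 316.87 K, so ΔT = 25.94 K.
The reversible limit is COP_R = T_C/ΔT = 11.21, so W_min = Q_C/COP = Q_C·ΔT/T_C.
W_min = 839.0 × 25.94/290.93 = 74.82 MJ = 20.78 kWh.

20.8 kWh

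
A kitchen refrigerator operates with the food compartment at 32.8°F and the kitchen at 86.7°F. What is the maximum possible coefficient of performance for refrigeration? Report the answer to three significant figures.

In absolute terms T_C = 273.59 K and T_H = 303.54 K, so ΔT = 29.94 K.
For a reversible cycle, COP_Carnot = T_C/ΔT = 273.59/29.94 = 9.137.

9.14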